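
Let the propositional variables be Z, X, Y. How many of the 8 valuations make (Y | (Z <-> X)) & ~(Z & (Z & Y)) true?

Initial set: {T ((Y | (Z <-> X)) & ~(Z & (Z & Y)))}.
T ((Y | (Z <-> X)) & ~(Z & (Z & Y))): α-rule — add T (Y | (Z <-> X)), T ~(Z & (Z & Y)).
T (Y | (Z <-> X)): β-rule — branch into T Y  //  T (Z <-> X).
  branch 1 (add T Y):
    T ~(Z & (Z & Y)): β-rule — branch into F Z  //  F (Z & Y).
      branch 1.1 (add F Z):
        ○ open, literals {Y=true, Z=false}.
      branch 1.2 (add F (Z & Y)):
        F (Z & Y): β-rule — branch into F Z  //  F Y.
          branch 1.2.1 (add F Z):
            ○ open, literals {Y=true, Z=false}.
          branch 1.2.2 (add F Y):
            × closes — contains both Y and ~Y.
  branch 2 (add T (Z <-> X)):
    T ~(Z & (Z & Y)): β-rule — branch into F Z  //  F (Z & Y).
      branch 2.1 (add F Z):
        T (Z <-> X): β-rule — branch into T Z, T X  //  F Z, F X.
          branch 2.1.1 (add T Z, T X):
            × closes — contains both Z and ~Z.
          branch 2.1.2 (add F Z, F X):
            ○ open, literals {X=false, Z=false}.
      branch 2.2 (add F (Z & Y)):
        T (Z <-> X): β-rule — branch into T Z, T X  //  F Z, F X.
          branch 2.2.1 (add T Z, T X):
            F (Z & Y): β-rule — branch into F Z  //  F Y.
              branch 2.2.1.1 (add F Z):
                × closes — contains both Z and ~Z.
              branch 2.2.1.2 (add F Y):
                ○ open, literals {X=true, Y=false, Z=true}.
          branch 2.2.2 (add F Z, F X):
            F (Z & Y): β-rule — branch into F Z  //  F Y.
              branch 2.2.2.1 (add F Z):
                ○ open, literals {X=false, Z=false}.
              branch 2.2.2.2 (add F Y):
                ○ open, literals {X=false, Y=false, Z=false}.
3 branches closed, 6 open.
Each open branch fixes some atoms; the unmentioned ones are free. Counting distinct full assignments: branch {Y=true, Z=false} (X) contributes 2 new; branch {Y=true, Z=false} (X) contributes 0 new; branch {X=false, Z=false} (Y) contributes 1 new; branch {X=true, Y=false, Z=true} (none free) contributes 1 new; branch {X=false, Z=false} (Y) contributes 0 new; branch {X=false, Y=false, Z=false} (none free) contributes 0 new. Total: 4.

4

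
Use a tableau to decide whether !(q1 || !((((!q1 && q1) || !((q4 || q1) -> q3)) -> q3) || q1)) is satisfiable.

Satisfiable

Initial set: {!(q1 || !((((!q1 && q1) || !((q4 || q1) -> q3)) -> q3) || q1))}.
!(q1 || !((((!q1 && q1) || !((q4 || q1) -> q3)) -> q3) || q1)): α-rule — add !q1, !!((((!q1 && q1) || !((q4 || q1) -> q3)) -> q3) || q1).
!!((((!q1 && q1) || !((q4 || q1) -> q3)) -> q3) || q1): β-rule — branch into (((!q1 && q1) || !((q4 || q1) -> q3)) -> q3)  //  q1.
  branch 1 (add (((!q1 && q1) || !((q4 || q1) -> q3)) -> q3)):
    (((!q1 && q1) || !((q4 || q1) -> q3)) -> q3): β-rule — branch into !((!q1 && q1) || !((q4 || q1) -> q3))  //  q3.
      branch 1.1 (add !((!q1 && q1) || !((q4 || q1) -> q3))):
        !((!q1 && q1) || !((q4 || q1) -> q3)): α-rule — add !(!q1 && q1), !!((q4 || q1) -> q3).
        !(!q1 && q1): β-rule — branch into !!q1  //  !q1.
          branch 1.1.1 (add !!q1):
            × closes — contains both q1 and !q1.
          branch 1.1.2 (add !q1):
            !!((q4 || q1) -> q3): β-rule — branch into !(q4 || q1)  //  q3.
              branch 1.1.2.1 (add !(q4 || q1)):
                !(q4 || q1): α-rule — add !q4, !q1.
                ○ open, literals {q1=F, q4=F}.
              branch 1.1.2.2 (add q3):
                ○ open, literals {q1=F, q3=T}.
      branch 1.2 (add q3):
        ○ open, literals {q1=F, q3=T}.
  branch 2 (add q1):
    × closes — contains both q1 and !q1.
2 branches closed, 3 open.
An open branch gives a satisfying assignment: q1=F, q4=F.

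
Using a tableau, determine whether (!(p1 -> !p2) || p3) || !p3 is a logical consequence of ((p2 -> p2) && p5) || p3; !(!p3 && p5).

Yes

Initial set: {(((p2 -> p2) && p5) || p3); !(!p3 && p5); !((!(p1 -> !p2) || p3) || !p3)}.
!((!(p1 -> !p2) || p3) || !p3): α-rule — add !(!(p1 -> !p2) || p3), !!p3.
!(!(p1 -> !p2) || p3): α-rule — add !!(p1 -> !p2), !p3.
× closes — contains both p3 and !p3.
All 1 branch closes.
Every branch closed, so the premises entail the conclusion.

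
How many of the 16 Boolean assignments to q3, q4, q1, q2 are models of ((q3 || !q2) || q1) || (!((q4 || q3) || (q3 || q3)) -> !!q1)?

Initial set: {T (((q3 || !q2) || q1) || (!((q4 || q3) || (q3 || q3)) -> !!q1))}.
T (((q3 || !q2) || q1) || (!((q4 || q3) || (q3 || q3)) -> !!q1)): β-rule — branch into T ((q3 || !q2) || q1)  //  T (!((q4 || q3) || (q3 || q3)) -> !!q1).
  branch 1 (add T ((q3 || !q2) || q1)):
    T ((q3 || !q2) || q1): β-rule — branch into T (q3 || !q2)  //  T q1.
      branch 1.1 (add T (q3 || !q2)):
        T (q3 || !q2): β-rule — branch into T q3  //  T !q2.
          branch 1.1.1 (add T q3):
            ○ open, literals {q3=1}.
          branch 1.1.2 (add T !q2):
            ○ open, literals {q2=0}.
      branch 1.2 (add T q1):
        ○ open, literals {q1=1}.
  branch 2 (add T (!((q4 || q3) || (q3 || q3)) -> !!q1)):
    T (!((q4 || q3) || (q3 || q3)) -> !!q1): β-rule — branch into F !((q4 || q3) || (q3 || q3))  //  T !!q1.
      branch 2.1 (add F !((q4 || q3) || (q3 || q3))):
        F !((q4 || q3) || (q3 || q3)): β-rule — branch into T (q4 || q3)  //  T (q3 || q3).
          branch 2.1.1 (add T (q4 || q3)):
            T (q4 || q3): β-rule — branch into T q4  //  T q3.
              branch 2.1.1.1 (add T q4):
                ○ open, literals {q4=1}.
              branch 2.1.1.2 (add T q3):
                ○ open, literals {q3=1}.
          branch 2.1.2 (add T (q3 || q3)):
            T (q3 || q3): β-rule — branch into T q3  //  T q3.
              branch 2.1.2.1 (add T q3):
                ○ open, literals {q3=1}.
              branch 2.1.2.2 (add T q3):
                ○ open, literals {q3=1}.
      branch 2.2 (add T !!q1):
        T !!q1: drop double negation, giving T q1.
        ○ open, literals {q1=1}.
0 branches closed, 8 open.
Each open branch fixes some atoms; the unmentioned ones are free. Counting distinct full assignments: branch {q3=1} (q4, q1, q2) contributes 8 new; branch {q2=0} (q3, q4, q1) contributes 4 new; branch {q1=1} (q3, q4, q2) contributes 2 new; branch {q4=1} (q3, q1, q2) contributes 1 new; branch {q3=1} (q4, q1, q2) contributes 0 new; branch {q3=1} (q4, q1, q2) contributes 0 new; branch {q3=1} (q4, q1, q2) contributes 0 new; branch {q1=1} (q3, q4, q2) contributes 0 new. Total: 15.

15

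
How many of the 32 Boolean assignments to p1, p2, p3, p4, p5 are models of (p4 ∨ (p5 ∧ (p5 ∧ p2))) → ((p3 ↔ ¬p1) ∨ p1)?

27

Initial set: {((p4 ∨ (p5 ∧ (p5 ∧ p2))) → ((p3 ↔ ¬p1) ∨ p1))}.
((p4 ∨ (p5 ∧ (p5 ∧ p2))) → ((p3 ↔ ¬p1) ∨ p1)): β-rule — branch into ¬(p4 ∨ (p5 ∧ (p5 ∧ p2)))  //  ((p3 ↔ ¬p1) ∨ p1).
  branch 1 (add ¬(p4 ∨ (p5 ∧ (p5 ∧ p2)))):
    ¬(p4 ∨ (p5 ∧ (p5 ∧ p2))): α-rule — add ¬p4, ¬(p5 ∧ (p5 ∧ p2)).
    ¬(p5 ∧ (p5 ∧ p2)): β-rule — branch into ¬p5  //  ¬(p5 ∧ p2).
      branch 1.1 (add ¬p5):
        ○ open, literals {p4=F, p5=F}.
      branch 1.2 (add ¬(p5 ∧ p2)):
        ¬(p5 ∧ p2): β-rule — branch into ¬p5  //  ¬p2.
          branch 1.2.1 (add ¬p5):
            ○ open, literals {p4=F, p5=F}.
          branch 1.2.2 (add ¬p2):
            ○ open, literals {p2=F, p4=F}.
  branch 2 (add ((p3 ↔ ¬p1) ∨ p1)):
    ((p3 ↔ ¬p1) ∨ p1): β-rule — branch into (p3 ↔ ¬p1)  //  p1.
      branch 2.1 (add (p3 ↔ ¬p1)):
        (p3 ↔ ¬p1): β-rule — branch into p3, ¬p1  //  ¬p3, ¬¬p1.
          branch 2.1.1 (add p3, ¬p1):
            ○ open, literals {p1=F, p3=T}.
          branch 2.1.2 (add ¬p3, ¬¬p1):
            ○ open, literals {p1=T, p3=F}.
      branch 2.2 (add p1):
        ○ open, literals {p1=T}.
0 branches closed, 6 open.
Each open branch fixes some atoms; the unmentioned ones are free. Counting distinct full assignments: branch {p4=F, p5=F} (p1, p2, p3) contributes 8 new; branch {p4=F, p5=F} (p1, p2, p3) contributes 0 new; branch {p2=F, p4=F} (p1, p3, p5) contributes 4 new; branch {p1=F, p3=T} (p2, p4, p5) contributes 5 new; branch {p1=T, p3=F} (p2, p4, p5) contributes 5 new; branch {p1=T} (p2, p3, p4, p5) contributes 5 new. Total: 27.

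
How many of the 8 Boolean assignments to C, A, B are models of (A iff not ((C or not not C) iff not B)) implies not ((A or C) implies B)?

Initial set: {T ((A iff not ((C or not not C) iff not B)) implies not ((A or C) implies B))}.
T ((A iff not ((C or not not C) iff not B)) implies not ((A or C) implies B)): β-rule — branch into F (A iff not ((C or not not C) iff not B))  //  T not ((A or C) implies B).
  branch 1 (add F (A iff not ((C or not not C) iff not B))):
    F (A iff not ((C or not not C) iff not B)): β-rule — branch into T A, F not ((C or not not C) iff not B)  //  F A, T not ((C or not not C) iff not B).
      branch 1.1 (add T A, F not ((C or not not C) iff not B)):
        F not ((C or not not C) iff not B): β-rule — branch into T (C or not not C), T not B  //  F (C or not not C), F not B.
          branch 1.1.1 (add T (C or not not C), T not B):
            T (C or not not C): β-rule — branch into T C  //  T not not C.
              branch 1.1.1.1 (add T C):
                ○ open, literals {A=true, B=false, C=true}.
              branch 1.1.1.2 (add T not not C):
                T not not C: drop double negation, giving T C.
                ○ open, literals {A=true, B=false, C=true}.
          branch 1.1.2 (add F (C or not not C), F not B):
            F (C or not not C): α-rule — add F C, F not not C.
            F not not C: drop double negation, giving F C.
            ○ open, literals {A=true, B=true, C=false}.
      branch 1.2 (add F A, T not ((C or not not C) iff not B)):
        T not ((C or not not C) iff not B): β-rule — branch into T (C or not not C), F not B  //  F (C or not not C), T not B.
          branch 1.2.1 (add T (C or not not C), F not B):
            T (C or not not C): β-rule — branch into T C  //  T not not C.
              branch 1.2.1.1 (add T C):
                ○ open, literals {A=false, B=true, C=true}.
              branch 1.2.1.2 (add T not not C):
                T not not C: drop double negation, giving T C.
                ○ open, literals {A=false, B=true, C=true}.
          branch 1.2.2 (add F (C or not not C), T not B):
            F (C or not not C): α-rule — add F C, F not not C.
            F not not C: drop double negation, giving F C.
            ○ open, literals {A=false, B=false, C=false}.
  branch 2 (add T not ((A or C) implies B)):
    T not ((A or C) implies B): α-rule — add T (A or C), F B.
    T (A or C): β-rule — branch into T A  //  T C.
      branch 2.1 (add T A):
        ○ open, literals {A=true, B=false}.
      branch 2.2 (add T C):
        ○ open, literals {B=false, C=true}.
0 branches closed, 8 open.
Each open branch fixes some atoms; the unmentioned ones are free. Counting distinct full assignments: branch {A=true, B=false, C=true} (none free) contributes 1 new; branch {A=true, B=false, C=true} (none free) contributes 0 new; branch {A=true, B=true, C=false} (none free) contributes 1 new; branch {A=false, B=true, C=true} (none free) contributes 1 new; branch {A=false, B=true, C=true} (none free) contributes 0 new; branch {A=false, B=false, C=false} (none free) contributes 1 new; branch {A=true, B=false} (C) contributes 1 new; branch {B=false, C=true} (A) contributes 1 new. Total: 6.

6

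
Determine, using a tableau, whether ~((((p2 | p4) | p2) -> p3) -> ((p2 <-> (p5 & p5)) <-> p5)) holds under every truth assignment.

Assume the negation and expand:
Initial set: {~~((((p2 | p4) | p2) -> p3) -> ((p2 <-> (p5 & p5)) <-> p5))}.
~~((((p2 | p4) | p2) -> p3) -> ((p2 <-> (p5 & p5)) <-> p5)): β-rule — branch into ~(((p2 | p4) | p2) -> p3)  //  ((p2 <-> (p5 & p5)) <-> p5).
  branch 1 (add ~(((p2 | p4) | p2) -> p3)):
    ~(((p2 | p4) | p2) -> p3): α-rule — add ((p2 | p4) | p2), ~p3.
    ((p2 | p4) | p2): β-rule — branch into (p2 | p4)  //  p2.
      branch 1.1 (add (p2 | p4)):
        (p2 | p4): β-rule — branch into p2  //  p4.
          branch 1.1.1 (add p2):
            ○ open, literals {p2=true, p3=false}.
          branch 1.1.2 (add p4):
            ○ open, literals {p3=false, p4=true}.
      branch 1.2 (add p2):
        ○ open, literals {p2=true, p3=false}.
  branch 2 (add ((p2 <-> (p5 & p5)) <-> p5)):
    ((p2 <-> (p5 & p5)) <-> p5): β-rule — branch into (p2 <-> (p5 & p5)), p5  //  ~(p2 <-> (p5 & p5)), ~p5.
      branch 2.1 (add (p2 <-> (p5 & p5)), p5):
        (p2 <-> (p5 & p5)): β-rule — branch into p2, (p5 & p5)  //  ~p2, ~(p5 & p5).
          branch 2.1.1 (add p2, (p5 & p5)):
            (p5 & p5): α-rule — add p5, p5.
            ○ open, literals {p2=true, p5=true}.
          branch 2.1.2 (add ~p2, ~(p5 & p5)):
            ~(p5 & p5): β-rule — branch into ~p5  //  ~p5.
              branch 2.1.2.1 (add ~p5):
                × closes — contains both p5 and ~p5.
              branch 2.1.2.2 (add ~p5):
                × closes — contains both p5 and ~p5.
      branch 2.2 (add ~(p2 <-> (p5 & p5)), ~p5):
        ~(p2 <-> (p5 & p5)): β-rule — branch into p2, ~(p5 & p5)  //  ~p2, (p5 & p5).
          branch 2.2.1 (add p2, ~(p5 & p5)):
            ~(p5 & p5): β-rule — branch into ~p5  //  ~p5.
              branch 2.2.1.1 (add ~p5):
                ○ open, literals {p2=true, p5=false}.
              branch 2.2.1.2 (add ~p5):
                ○ open, literals {p2=true, p5=false}.
          branch 2.2.2 (add ~p2, (p5 & p5)):
            (p5 & p5): α-rule — add p5, p5.
            × closes — contains both p5 and ~p5.
3 branches closed, 6 open.
An open branch gives a countermodel: p2=true, p3=false (unmentioned atoms arbitrary); under it the original formula is false.

Not valid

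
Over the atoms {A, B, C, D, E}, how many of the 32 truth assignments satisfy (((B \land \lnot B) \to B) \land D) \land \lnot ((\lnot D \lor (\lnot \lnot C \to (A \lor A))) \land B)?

10

Initial set: {((((B \land \lnot B) \to B) \land D) \land \lnot ((\lnot D \lor (\lnot \lnot C \to (A \lor A))) \land B))}.
((((B \land \lnot B) \to B) \land D) \land \lnot ((\lnot D \lor (\lnot \lnot C \to (A \lor A))) \land B)): α-rule — add (((B \land \lnot B) \to B) \land D), \lnot ((\lnot D \lor (\lnot \lnot C \to (A \lor A))) \land B).
(((B \land \lnot B) \to B) \land D): α-rule — add ((B \land \lnot B) \to B), D.
\lnot ((\lnot D \lor (\lnot \lnot C \to (A \lor A))) \land B): β-rule — branch into \lnot (\lnot D \lor (\lnot \lnot C \to (A \lor A)))  //  \lnot B.
  branch 1 (add \lnot (\lnot D \lor (\lnot \lnot C \to (A \lor A)))):
    \lnot (\lnot D \lor (\lnot \lnot C \to (A \lor A))): α-rule — add \lnot \lnot D, \lnot (\lnot \lnot C \to (A \lor A)).
    \lnot (\lnot \lnot C \to (A \lor A)): α-rule — add \lnot \lnot C, \lnot (A \lor A).
    \lnot \lnot C: drop double negation, giving C.
    \lnot (A \lor A): α-rule — add \lnot A, \lnot A.
    ((B \land \lnot B) \to B): β-rule — branch into \lnot (B \land \lnot B)  //  B.
      branch 1.1 (add \lnot (B \land \lnot B)):
        \lnot (B \land \lnot B): β-rule — branch into \lnot B  //  \lnot \lnot B.
          branch 1.1.1 (add \lnot B):
            ○ open, literals {A=false, B=false, C=true, D=true}.
          branch 1.1.2 (add \lnot \lnot B):
            ○ open, literals {A=false, B=true, C=true, D=true}.
      branch 1.2 (add B):
        ○ open, literals {A=false, B=true, C=true, D=true}.
  branch 2 (add \lnot B):
    ((B \land \lnot B) \to B): β-rule — branch into \lnot (B \land \lnot B)  //  B.
      branch 2.1 (add \lnot (B \land \lnot B)):
        \lnot (B \land \lnot B): β-rule — branch into \lnot B  //  \lnot \lnot B.
          branch 2.1.1 (add \lnot B):
            ○ open, literals {B=false, D=true}.
          branch 2.1.2 (add \lnot \lnot B):
            × closes — contains both B and \lnot B.
      branch 2.2 (add B):
        × closes — contains both B and \lnot B.
2 branches closed, 4 open.
Each open branch fixes some atoms; the unmentioned ones are free. Counting distinct full assignments: branch {A=false, B=false, C=true, D=true} (E) contributes 2 new; branch {A=false, B=true, C=true, D=true} (E) contributes 2 new; branch {A=false, B=true, C=true, D=true} (E) contributes 0 new; branch {B=false, D=true} (A, C, E) contributes 6 new. Total: 10.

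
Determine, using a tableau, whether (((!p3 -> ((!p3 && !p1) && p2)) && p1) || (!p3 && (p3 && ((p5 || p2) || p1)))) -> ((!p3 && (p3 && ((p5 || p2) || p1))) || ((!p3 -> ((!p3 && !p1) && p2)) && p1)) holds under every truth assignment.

Assume the negation and expand:
Initial set: {!((((!p3 -> ((!p3 && !p1) && p2)) && p1) || (!p3 && (p3 && ((p5 || p2) || p1)))) -> ((!p3 && (p3 && ((p5 || p2) || p1))) || ((!p3 -> ((!p3 && !p1) && p2)) && p1)))}.
!((((!p3 -> ((!p3 && !p1) && p2)) && p1) || (!p3 && (p3 && ((p5 || p2) || p1)))) -> ((!p3 && (p3 && ((p5 || p2) || p1))) || ((!p3 -> ((!p3 && !p1) && p2)) && p1))): α-rule — add (((!p3 -> ((!p3 && !p1) && p2)) && p1) || (!p3 && (p3 && ((p5 || p2) || p1)))), !((!p3 && (p3 && ((p5 || p2) || p1))) || ((!p3 -> ((!p3 && !p1) && p2)) && p1)).
!((!p3 && (p3 && ((p5 || p2) || p1))) || ((!p3 -> ((!p3 && !p1) && p2)) && p1)): α-rule — add !(!p3 && (p3 && ((p5 || p2) || p1))), !((!p3 -> ((!p3 && !p1) && p2)) && p1).
(((!p3 -> ((!p3 && !p1) && p2)) && p1) || (!p3 && (p3 && ((p5 || p2) || p1)))): β-rule — branch into ((!p3 -> ((!p3 && !p1) && p2)) && p1)  //  (!p3 && (p3 && ((p5 || p2) || p1))).
  branch 1 (add ((!p3 -> ((!p3 && !p1) && p2)) && p1)):
    ((!p3 -> ((!p3 && !p1) && p2)) && p1): α-rule — add (!p3 -> ((!p3 && !p1) && p2)), p1.
    !(!p3 && (p3 && ((p5 || p2) || p1))): β-rule — branch into !!p3  //  !(p3 && ((p5 || p2) || p1)).
      branch 1.1 (add !!p3):
        !((!p3 -> ((!p3 && !p1) && p2)) && p1): β-rule — branch into !(!p3 -> ((!p3 && !p1) && p2))  //  !p1.
          branch 1.1.1 (add !(!p3 -> ((!p3 && !p1) && p2))):
            !(!p3 -> ((!p3 && !p1) && p2)): α-rule — add !p3, !((!p3 && !p1) && p2).
            × closes — contains both p3 and !p3.
          branch 1.1.2 (add !p1):
            × closes — contains both p1 and !p1.
      branch 1.2 (add !(p3 && ((p5 || p2) || p1))):
        !((!p3 -> ((!p3 && !p1) && p2)) && p1): β-rule — branch into !(!p3 -> ((!p3 && !p1) && p2))  //  !p1.
          branch 1.2.1 (add !(!p3 -> ((!p3 && !p1) && p2))):
            !(!p3 -> ((!p3 && !p1) && p2)): α-rule — add !p3, !((!p3 && !p1) && p2).
            (!p3 -> ((!p3 && !p1) && p2)): β-rule — branch into !!p3  //  ((!p3 && !p1) && p2).
              branch 1.2.1.1 (add !!p3):
                × closes — contains both p3 and !p3.
              branch 1.2.1.2 (add ((!p3 && !p1) && p2)):
                ((!p3 && !p1) && p2): α-rule — add (!p3 && !p1), p2.
                (!p3 && !p1): α-rule — add !p3, !p1.
                × closes — contains both p1 and !p1.
          branch 1.2.2 (add !p1):
            × closes — contains both p1 and !p1.
  branch 2 (add (!p3 && (p3 && ((p5 || p2) || p1)))):
    (!p3 && (p3 && ((p5 || p2) || p1))): α-rule — add !p3, (p3 && ((p5 || p2) || p1)).
    (p3 && ((p5 || p2) || p1)): α-rule — add p3, ((p5 || p2) || p1).
    × closes — contains both p3 and !p3.
All 6 branches close.
Every branch closed, so the negation is unsatisfiable and the formula is valid.

Valid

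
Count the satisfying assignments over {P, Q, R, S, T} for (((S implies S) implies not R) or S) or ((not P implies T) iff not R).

26

Initial set: {((((S implies S) implies not R) or S) or ((not P implies T) iff not R))}.
((((S implies S) implies not R) or S) or ((not P implies T) iff not R)): β-rule — branch into (((S implies S) implies not R) or S)  //  ((not P implies T) iff not R).
  branch 1 (add (((S implies S) implies not R) or S)):
    (((S implies S) implies not R) or S): β-rule — branch into ((S implies S) implies not R)  //  S.
      branch 1.1 (add ((S implies S) implies not R)):
        ((S implies S) implies not R): β-rule — branch into not (S implies S)  //  not R.
          branch 1.1.1 (add not (S implies S)):
            not (S implies S): α-rule — add S, not S.
            × closes — contains both S and not S.
          branch 1.1.2 (add not R):
            ○ open, literals {R=0}.
      branch 1.2 (add S):
        ○ open, literals {S=1}.
  branch 2 (add ((not P implies T) iff not R)):
    ((not P implies T) iff not R): β-rule — branch into (not P implies T), not R  //  not (not P implies T), not not R.
      branch 2.1 (add (not P implies T), not R):
        (not P implies T): β-rule — branch into not not P  //  T.
          branch 2.1.1 (add not not P):
            ○ open, literals {P=1, R=0}.
          branch 2.1.2 (add T):
            ○ open, literals {R=0, T=1}.
      branch 2.2 (add not (not P implies T), not not R):
        not (not P implies T): α-rule — add not P, not T.
        ○ open, literals {P=0, R=1, T=0}.
1 branch closed, 5 open.
Each open branch fixes some atoms; the unmentioned ones are free. Counting distinct full assignments: branch {R=0} (P, Q, S, T) contributes 16 new; branch {S=1} (P, Q, R, T) contributes 8 new; branch {P=1, R=0} (Q, S, T) contributes 0 new; branch {R=0, T=1} (P, Q, S) contributes 0 new; branch {P=0, R=1, T=0} (Q, S) contributes 2 new. Total: 26.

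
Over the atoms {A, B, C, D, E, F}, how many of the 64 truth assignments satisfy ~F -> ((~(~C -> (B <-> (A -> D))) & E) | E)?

48

Initial set: {(~F -> ((~(~C -> (B <-> (A -> D))) & E) | E))}.
(~F -> ((~(~C -> (B <-> (A -> D))) & E) | E)): β-rule — branch into ~~F  //  ((~(~C -> (B <-> (A -> D))) & E) | E).
  branch 1 (add ~~F):
    ○ open, literals {F=true}.
  branch 2 (add ((~(~C -> (B <-> (A -> D))) & E) | E)):
    ((~(~C -> (B <-> (A -> D))) & E) | E): β-rule — branch into (~(~C -> (B <-> (A -> D))) & E)  //  E.
      branch 2.1 (add (~(~C -> (B <-> (A -> D))) & E)):
        (~(~C -> (B <-> (A -> D))) & E): α-rule — add ~(~C -> (B <-> (A -> D))), E.
        ~(~C -> (B <-> (A -> D))): α-rule — add ~C, ~(B <-> (A -> D)).
        ~(B <-> (A -> D)): β-rule — branch into B, ~(A -> D)  //  ~B, (A -> D).
          branch 2.1.1 (add B, ~(A -> D)):
            ~(A -> D): α-rule — add A, ~D.
            ○ open, literals {A=true, B=true, C=false, D=false, E=true}.
          branch 2.1.2 (add ~B, (A -> D)):
            (A -> D): β-rule — branch into ~A  //  D.
              branch 2.1.2.1 (add ~A):
                ○ open, literals {A=false, B=false, C=false, E=true}.
              branch 2.1.2.2 (add D):
                ○ open, literals {B=false, C=false, D=true, E=true}.
      branch 2.2 (add E):
        ○ open, literals {E=true}.
0 branches closed, 5 open.
Each open branch fixes some atoms; the unmentioned ones are free. Counting distinct full assignments: branch {F=true} (A, B, C, D, E) contributes 32 new; branch {A=true, B=true, C=false, D=false, E=true} (F) contributes 1 new; branch {A=false, B=false, C=false, E=true} (D, F) contributes 2 new; branch {B=false, C=false, D=true, E=true} (A, F) contributes 1 new; branch {E=true} (A, B, C, D, F) contributes 12 new. Total: 48.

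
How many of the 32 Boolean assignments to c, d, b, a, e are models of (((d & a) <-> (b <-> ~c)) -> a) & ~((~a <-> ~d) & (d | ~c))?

14

Initial set: {T ((((d & a) <-> (b <-> ~c)) -> a) & ~((~a <-> ~d) & (d | ~c)))}.
T ((((d & a) <-> (b <-> ~c)) -> a) & ~((~a <-> ~d) & (d | ~c))): α-rule — add T (((d & a) <-> (b <-> ~c)) -> a), T ~((~a <-> ~d) & (d | ~c)).
T (((d & a) <-> (b <-> ~c)) -> a): β-rule — branch into F ((d & a) <-> (b <-> ~c))  //  T a.
  branch 1 (add F ((d & a) <-> (b <-> ~c))):
    T ~((~a <-> ~d) & (d | ~c)): β-rule — branch into F (~a <-> ~d)  //  F (d | ~c).
      branch 1.1 (add F (~a <-> ~d)):
        F ((d & a) <-> (b <-> ~c)): β-rule — branch into T (d & a), F (b <-> ~c)  //  F (d & a), T (b <-> ~c).
          branch 1.1.1 (add T (d & a), F (b <-> ~c)):
            T (d & a): α-rule — add T d, T a.
            F (~a <-> ~d): β-rule — branch into T ~a, F ~d  //  F ~a, T ~d.
              branch 1.1.1.1 (add T ~a, F ~d):
                × closes — contains both a and ~a.
              branch 1.1.1.2 (add F ~a, T ~d):
                × closes — contains both d and ~d.
          branch 1.1.2 (add F (d & a), T (b <-> ~c)):
            F (~a <-> ~d): β-rule — branch into T ~a, F ~d  //  F ~a, T ~d.
              branch 1.1.2.1 (add T ~a, F ~d):
                F (d & a): β-rule — branch into F d  //  F a.
                  branch 1.1.2.1.1 (add F d):
                    × closes — contains both d and ~d.
                  branch 1.1.2.1.2 (add F a):
                    T (b <-> ~c): β-rule — branch into T b, T ~c  //  F b, F ~c.
                      branch 1.1.2.1.2.1 (add T b, T ~c):
                        ○ open, literals {a=0, b=1, c=0, d=1}.
                      branch 1.1.2.1.2.2 (add F b, F ~c):
                        ○ open, literals {a=0, b=0, c=1, d=1}.
              branch 1.1.2.2 (add F ~a, T ~d):
                F (d & a): β-rule — branch into F d  //  F a.
                  branch 1.1.2.2.1 (add F d):
                    T (b <-> ~c): β-rule — branch into T b, T ~c  //  F b, F ~c.
                      branch 1.1.2.2.1.1 (add T b, T ~c):
                        ○ open, literals {a=1, b=1, c=0, d=0}.
                      branch 1.1.2.2.1.2 (add F b, F ~c):
                        ○ open, literals {a=1, b=0, c=1, d=0}.
                  branch 1.1.2.2.2 (add F a):
                    × closes — contains both a and ~a.
      branch 1.2 (add F (d | ~c)):
        F (d | ~c): α-rule — add F d, F ~c.
        F ((d & a) <-> (b <-> ~c)): β-rule — branch into T (d & a), F (b <-> ~c)  //  F (d & a), T (b <-> ~c).
          branch 1.2.1 (add T (d & a), F (b <-> ~c)):
            T (d & a): α-rule — add T d, T a.
            × closes — contains both d and ~d.
          branch 1.2.2 (add F (d & a), T (b <-> ~c)):
            F (d & a): β-rule — branch into F d  //  F a.
              branch 1.2.2.1 (add F d):
                T (b <-> ~c): β-rule — branch into T b, T ~c  //  F b, F ~c.
                  branch 1.2.2.1.1 (add T b, T ~c):
                    × closes — contains both c and ~c.
                  branch 1.2.2.1.2 (add F b, F ~c):
                    ○ open, literals {b=0, c=1, d=0}.
              branch 1.2.2.2 (add F a):
                T (b <-> ~c): β-rule — branch into T b, T ~c  //  F b, F ~c.
                  branch 1.2.2.2.1 (add T b, T ~c):
                    × closes — contains both c and ~c.
                  branch 1.2.2.2.2 (add F b, F ~c):
                    ○ open, literals {a=0, b=0, c=1, d=0}.
  branch 2 (add T a):
    T ~((~a <-> ~d) & (d | ~c)): β-rule — branch into F (~a <-> ~d)  //  F (d | ~c).
      branch 2.1 (add F (~a <-> ~d)):
        F (~a <-> ~d): β-rule — branch into T ~a, F ~d  //  F ~a, T ~d.
          branch 2.1.1 (add T ~a, F ~d):
            × closes — contains both a and ~a.
          branch 2.1.2 (add F ~a, T ~d):
            ○ open, literals {a=1, d=0}.
      branch 2.2 (add F (d | ~c)):
        F (d | ~c): α-rule — add F d, F ~c.
        ○ open, literals {a=1, c=1, d=0}.
8 branches closed, 8 open.
Each open branch fixes some atoms; the unmentioned ones are free. Counting distinct full assignments: branch {a=0, b=1, c=0, d=1} (e) contributes 2 new; branch {a=0, b=0, c=1, d=1} (e) contributes 2 new; branch {a=1, b=1, c=0, d=0} (e) contributes 2 new; branch {a=1, b=0, c=1, d=0} (e) contributes 2 new; branch {b=0, c=1, d=0} (a, e) contributes 2 new; branch {a=0, b=0, c=1, d=0} (e) contributes 0 new; branch {a=1, d=0} (c, b, e) contributes 4 new; branch {a=1, c=1, d=0} (b, e) contributes 0 new. Total: 14.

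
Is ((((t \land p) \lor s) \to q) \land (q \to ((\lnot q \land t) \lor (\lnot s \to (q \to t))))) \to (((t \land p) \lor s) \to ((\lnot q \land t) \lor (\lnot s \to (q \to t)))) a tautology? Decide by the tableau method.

Assume the negation and expand:
Initial set: {\lnot (((((t \land p) \lor s) \to q) \land (q \to ((\lnot q \land t) \lor (\lnot s \to (q \to t))))) \to (((t \land p) \lor s) \to ((\lnot q \land t) \lor (\lnot s \to (q \to t)))))}.
\lnot (((((t \land p) \lor s) \to q) \land (q \to ((\lnot q \land t) \lor (\lnot s \to (q \to t))))) \to (((t \land p) \lor s) \to ((\lnot q \land t) \lor (\lnot s \to (q \to t))))): α-rule — add ((((t \land p) \lor s) \to q) \land (q \to ((\lnot q \land t) \lor (\lnot s \to (q \to t))))), \lnot (((t \land p) \lor s) \to ((\lnot q \land t) \lor (\lnot s \to (q \to t)))).
((((t \land p) \lor s) \to q) \land (q \to ((\lnot q \land t) \lor (\lnot s \to (q \to t))))): α-rule — add (((t \land p) \lor s) \to q), (q \to ((\lnot q \land t) \lor (\lnot s \to (q \to t)))).
\lnot (((t \land p) \lor s) \to ((\lnot q \land t) \lor (\lnot s \to (q \to t)))): α-rule — add ((t \land p) \lor s), \lnot ((\lnot q \land t) \lor (\lnot s \to (q \to t))).
\lnot ((\lnot q \land t) \lor (\lnot s \to (q \to t))): α-rule — add \lnot (\lnot q \land t), \lnot (\lnot s \to (q \to t)).
\lnot (\lnot s \to (q \to t)): α-rule — add \lnot s, \lnot (q \to t).
\lnot (q \to t): α-rule — add q, \lnot t.
(((t \land p) \lor s) \to q): β-rule — branch into \lnot ((t \land p) \lor s)  //  q.
  branch 1 (add \lnot ((t \land p) \lor s)):
    \lnot ((t \land p) \lor s): α-rule — add \lnot (t \land p), \lnot s.
    (q \to ((\lnot q \land t) \lor (\lnot s \to (q \to t)))): β-rule — branch into \lnot q  //  ((\lnot q \land t) \lor (\lnot s \to (q \to t))).
      branch 1.1 (add \lnot q):
        × closes — contains both q and \lnot q.
      branch 1.2 (add ((\lnot q \land t) \lor (\lnot s \to (q \to t)))):
        ((t \land p) \lor s): β-rule — branch into (t \land p)  //  s.
          branch 1.2.1 (add (t \land p)):
            (t \land p): α-rule — add t, p.
            × closes — contains both t and \lnot t.
          branch 1.2.2 (add s):
            × closes — contains both s and \lnot s.
  branch 2 (add q):
    (q \to ((\lnot q \land t) \lor (\lnot s \to (q \to t)))): β-rule — branch into \lnot q  //  ((\lnot q \land t) \lor (\lnot s \to (q \to t))).
      branch 2.1 (add \lnot q):
        × closes — contains both q and \lnot q.
      branch 2.2 (add ((\lnot q \land t) \lor (\lnot s \to (q \to t)))):
        ((t \land p) \lor s): β-rule — branch into (t \land p)  //  s.
          branch 2.2.1 (add (t \land p)):
            (t \land p): α-rule — add t, p.
            × closes — contains both t and \lnot t.
          branch 2.2.2 (add s):
            × closes — contains both s and \lnot s.
All 6 branches close.
Every branch closed, so the negation is unsatisfiable and the formula is valid.

Valid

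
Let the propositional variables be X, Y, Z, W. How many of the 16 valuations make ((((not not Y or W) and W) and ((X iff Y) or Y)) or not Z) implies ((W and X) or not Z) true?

Initial set: {T (((((not not Y or W) and W) and ((X iff Y) or Y)) or not Z) implies ((W and X) or not Z))}.
T (((((not not Y or W) and W) and ((X iff Y) or Y)) or not Z) implies ((W and X) or not Z)): β-rule — branch into F ((((not not Y or W) and W) and ((X iff Y) or Y)) or not Z)  //  T ((W and X) or not Z).
  branch 1 (add F ((((not not Y or W) and W) and ((X iff Y) or Y)) or not Z)):
    F ((((not not Y or W) and W) and ((X iff Y) or Y)) or not Z): α-rule — add F (((not not Y or W) and W) and ((X iff Y) or Y)), F not Z.
    F (((not not Y or W) and W) and ((X iff Y) or Y)): β-rule — branch into F ((not not Y or W) and W)  //  F ((X iff Y) or Y).
      branch 1.1 (add F ((not not Y or W) and W)):
        F ((not not Y or W) and W): β-rule — branch into F (not not Y or W)  //  F W.
          branch 1.1.1 (add F (not not Y or W)):
            F (not not Y or W): α-rule — add F not not Y, F W.
            F not not Y: drop double negation, giving F Y.
            ○ open, literals {W=false, Y=false, Z=true}.
          branch 1.1.2 (add F W):
            ○ open, literals {W=false, Z=true}.
      branch 1.2 (add F ((X iff Y) or Y)):
        F ((X iff Y) or Y): α-rule — add F (X iff Y), F Y.
        F (X iff Y): β-rule — branch into T X, F Y  //  F X, T Y.
          branch 1.2.1 (add T X, F Y):
            ○ open, literals {X=true, Y=false, Z=true}.
          branch 1.2.2 (add F X, T Y):
            × closes — contains both Y and not Y.
  branch 2 (add T ((W and X) or not Z)):
    T ((W and X) or not Z): β-rule — branch into T (W and X)  //  T not Z.
      branch 2.1 (add T (W and X)):
        T (W and X): α-rule — add T W, T X.
        ○ open, literals {W=true, X=true}.
      branch 2.2 (add T not Z):
        ○ open, literals {Z=false}.
1 branch closed, 5 open.
Each open branch fixes some atoms; the unmentioned ones are free. Counting distinct full assignments: branch {W=false, Y=false, Z=true} (X) contributes 2 new; branch {W=false, Z=true} (X, Y) contributes 2 new; branch {X=true, Y=false, Z=true} (W) contributes 1 new; branch {W=true, X=true} (Y, Z) contributes 3 new; branch {Z=false} (X, Y, W) contributes 6 new. Total: 14.

14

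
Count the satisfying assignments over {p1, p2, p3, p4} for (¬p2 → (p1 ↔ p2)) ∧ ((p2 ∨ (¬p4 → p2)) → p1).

Initial set: {((¬p2 → (p1 ↔ p2)) ∧ ((p2 ∨ (¬p4 → p2)) → p1))}.
((¬p2 → (p1 ↔ p2)) ∧ ((p2 ∨ (¬p4 → p2)) → p1)): α-rule — add (¬p2 → (p1 ↔ p2)), ((p2 ∨ (¬p4 → p2)) → p1).
(¬p2 → (p1 ↔ p2)): β-rule — branch into ¬¬p2  //  (p1 ↔ p2).
  branch 1 (add ¬¬p2):
    ((p2 ∨ (¬p4 → p2)) → p1): β-rule — branch into ¬(p2 ∨ (¬p4 → p2))  //  p1.
      branch 1.1 (add ¬(p2 ∨ (¬p4 → p2))):
        ¬(p2 ∨ (¬p4 → p2)): α-rule — add ¬p2, ¬(¬p4 → p2).
        × closes — contains both p2 and ¬p2.
      branch 1.2 (add p1):
        ○ open, literals {p1=1, p2=1}.
  branch 2 (add (p1 ↔ p2)):
    ((p2 ∨ (¬p4 → p2)) → p1): β-rule — branch into ¬(p2 ∨ (¬p4 → p2))  //  p1.
      branch 2.1 (add ¬(p2 ∨ (¬p4 → p2))):
        ¬(p2 ∨ (¬p4 → p2)): α-rule — add ¬p2, ¬(¬p4 → p2).
        ¬(¬p4 → p2): α-rule — add ¬p4, ¬p2.
        (p1 ↔ p2): β-rule — branch into p1, p2  //  ¬p1, ¬p2.
          branch 2.1.1 (add p1, p2):
            × closes — contains both p2 and ¬p2.
          branch 2.1.2 (add ¬p1, ¬p2):
            ○ open, literals {p1=0, p2=0, p4=0}.
      branch 2.2 (add p1):
        (p1 ↔ p2): β-rule — branch into p1, p2  //  ¬p1, ¬p2.
          branch 2.2.1 (add p1, p2):
            ○ open, literals {p1=1, p2=1}.
          branch 2.2.2 (add ¬p1, ¬p2):
            × closes — contains both p1 and ¬p1.
3 branches closed, 3 open.
Each open branch fixes some atoms; the unmentioned ones are free. Counting distinct full assignments: branch {p1=1, p2=1} (p3, p4) contributes 4 new; branch {p1=0, p2=0, p4=0} (p3) contributes 2 new; branch {p1=1, p2=1} (p3, p4) contributes 0 new. Total: 6.

6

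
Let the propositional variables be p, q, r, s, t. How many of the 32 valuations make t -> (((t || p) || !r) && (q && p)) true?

20

Initial set: {T (t -> (((t || p) || !r) && (q && p)))}.
T (t -> (((t || p) || !r) && (q && p))): β-rule — branch into F t  //  T (((t || p) || !r) && (q && p)).
  branch 1 (add F t):
    ○ open, literals {t=0}.
  branch 2 (add T (((t || p) || !r) && (q && p))):
    T (((t || p) || !r) && (q && p)): α-rule — add T ((t || p) || !r), T (q && p).
    T (q && p): α-rule — add T q, T p.
    T ((t || p) || !r): β-rule — branch into T (t || p)  //  T !r.
      branch 2.1 (add T (t || p)):
        T (t || p): β-rule — branch into T t  //  T p.
          branch 2.1.1 (add T t):
            ○ open, literals {p=1, q=1, t=1}.
          branch 2.1.2 (add T p):
            ○ open, literals {p=1, q=1}.
      branch 2.2 (add T !r):
        ○ open, literals {p=1, q=1, r=0}.
0 branches closed, 4 open.
Each open branch fixes some atoms; the unmentioned ones are free. Counting distinct full assignments: branch {t=0} (p, q, r, s) contributes 16 new; branch {p=1, q=1, t=1} (r, s) contributes 4 new; branch {p=1, q=1} (r, s, t) contributes 0 new; branch {p=1, q=1, r=0} (s, t) contributes 0 new. Total: 20.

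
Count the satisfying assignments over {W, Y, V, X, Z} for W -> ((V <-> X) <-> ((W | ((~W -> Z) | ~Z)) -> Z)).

24

Initial set: {(W -> ((V <-> X) <-> ((W | ((~W -> Z) | ~Z)) -> Z)))}.
(W -> ((V <-> X) <-> ((W | ((~W -> Z) | ~Z)) -> Z))): β-rule — branch into ~W  //  ((V <-> X) <-> ((W | ((~W -> Z) | ~Z)) -> Z)).
  branch 1 (add ~W):
    ○ open, literals {W=false}.
  branch 2 (add ((V <-> X) <-> ((W | ((~W -> Z) | ~Z)) -> Z))):
    ((V <-> X) <-> ((W | ((~W -> Z) | ~Z)) -> Z)): β-rule — branch into (V <-> X), ((W | ((~W -> Z) | ~Z)) -> Z)  //  ~(V <-> X), ~((W | ((~W -> Z) | ~Z)) -> Z).
      branch 2.1 (add (V <-> X), ((W | ((~W -> Z) | ~Z)) -> Z)):
        (V <-> X): β-rule — branch into V, X  //  ~V, ~X.
          branch 2.1.1 (add V, X):
            ((W | ((~W -> Z) | ~Z)) -> Z): β-rule — branch into ~(W | ((~W -> Z) | ~Z))  //  Z.
              branch 2.1.1.1 (add ~(W | ((~W -> Z) | ~Z))):
                ~(W | ((~W -> Z) | ~Z)): α-rule — add ~W, ~((~W -> Z) | ~Z).
                ~((~W -> Z) | ~Z): α-rule — add ~(~W -> Z), ~~Z.
                ~(~W -> Z): α-rule — add ~W, ~Z.
                × closes — contains both Z and ~Z.
              branch 2.1.1.2 (add Z):
                ○ open, literals {V=true, X=true, Z=true}.
          branch 2.1.2 (add ~V, ~X):
            ((W | ((~W -> Z) | ~Z)) -> Z): β-rule — branch into ~(W | ((~W -> Z) | ~Z))  //  Z.
              branch 2.1.2.1 (add ~(W | ((~W -> Z) | ~Z))):
                ~(W | ((~W -> Z) | ~Z)): α-rule — add ~W, ~((~W -> Z) | ~Z).
                ~((~W -> Z) | ~Z): α-rule — add ~(~W -> Z), ~~Z.
                ~(~W -> Z): α-rule — add ~W, ~Z.
                × closes — contains both Z and ~Z.
              branch 2.1.2.2 (add Z):
                ○ open, literals {V=false, X=false, Z=true}.
      branch 2.2 (add ~(V <-> X), ~((W | ((~W -> Z) | ~Z)) -> Z)):
        ~((W | ((~W -> Z) | ~Z)) -> Z): α-rule — add (W | ((~W -> Z) | ~Z)), ~Z.
        ~(V <-> X): β-rule — branch into V, ~X  //  ~V, X.
          branch 2.2.1 (add V, ~X):
            (W | ((~W -> Z) | ~Z)): β-rule — branch into W  //  ((~W -> Z) | ~Z).
              branch 2.2.1.1 (add W):
                ○ open, literals {V=true, W=true, X=false, Z=false}.
              branch 2.2.1.2 (add ((~W -> Z) | ~Z)):
                ((~W -> Z) | ~Z): β-rule — branch into (~W -> Z)  //  ~Z.
                  branch 2.2.1.2.1 (add (~W -> Z)):
                    (~W -> Z): β-rule — branch into ~~W  //  Z.
                      branch 2.2.1.2.1.1 (add ~~W):
                        ○ open, literals {V=true, W=true, X=false, Z=false}.
                      branch 2.2.1.2.1.2 (add Z):
                        × closes — contains both Z and ~Z.
                  branch 2.2.1.2.2 (add ~Z):
                    ○ open, literals {V=true, X=false, Z=false}.
          branch 2.2.2 (add ~V, X):
            (W | ((~W -> Z) | ~Z)): β-rule — branch into W  //  ((~W -> Z) | ~Z).
              branch 2.2.2.1 (add W):
                ○ open, literals {V=false, W=true, X=true, Z=false}.
              branch 2.2.2.2 (add ((~W -> Z) | ~Z)):
                ((~W -> Z) | ~Z): β-rule — branch into (~W -> Z)  //  ~Z.
                  branch 2.2.2.2.1 (add (~W -> Z)):
                    (~W -> Z): β-rule — branch into ~~W  //  Z.
                      branch 2.2.2.2.1.1 (add ~~W):
                        ○ open, literals {V=false, W=true, X=true, Z=false}.
                      branch 2.2.2.2.1.2 (add Z):
                        × closes — contains both Z and ~Z.
                  branch 2.2.2.2.2 (add ~Z):
                    ○ open, literals {V=false, X=true, Z=false}.
4 branches closed, 9 open.
Each open branch fixes some atoms; the unmentioned ones are free. Counting distinct full assignments: branch {W=false} (Y, V, X, Z) contributes 16 new; branch {V=true, X=true, Z=true} (W, Y) contributes 2 new; branch {V=false, X=false, Z=true} (W, Y) contributes 2 new; branch {V=true, W=true, X=false, Z=false} (Y) contributes 2 new; branch {V=true, W=true, X=false, Z=false} (Y) contributes 0 new; branch {V=true, X=false, Z=false} (W, Y) contributes 0 new; branch {V=false, W=true, X=true, Z=false} (Y) contributes 2 new; branch {V=false, W=true, X=true, Z=false} (Y) contributes 0 new; branch {V=false, X=true, Z=false} (W, Y) contributes 0 new. Total: 24.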